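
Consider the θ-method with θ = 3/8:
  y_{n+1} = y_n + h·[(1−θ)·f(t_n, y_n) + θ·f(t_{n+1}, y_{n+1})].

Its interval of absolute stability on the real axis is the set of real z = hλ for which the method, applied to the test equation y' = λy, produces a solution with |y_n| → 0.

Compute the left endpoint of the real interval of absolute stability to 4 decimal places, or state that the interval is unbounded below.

On y'=λy, z=hλ:
  y_{n+1} = y_n + z·[5/8·y_n + 3/8·y_{n+1}] ⇒ (1 − 3/8z)y_{n+1} = (1 + 5/8z)y_n
  Hence R(z) = (1 + 5/8z)/(1 − 3/8z).

Find x<0 with |R(x)|<1.
x=-0.52: |R|=0.5649
R=−1: 1+5/8x = −1+3/8x ⇒ -1/4x=2 ⇒ x=2/(-1/4)=-8.0000
Confirm numerically:
  x=-7.224: |R|=0.94769 <1
  x=-6.387: |R|=0.88123 <1
  x=-4.513: |R|=0.67622 <1
  x=-3.885: |R|=0.58128 <1
  x=-8.395: |R|=1.02381 >1
  x=-8.386: |R|=1.02328 >1
  x=-8.135: |R|=1.00833 >1
Interval (-8.0000, 0).

left endpoint -8.0000.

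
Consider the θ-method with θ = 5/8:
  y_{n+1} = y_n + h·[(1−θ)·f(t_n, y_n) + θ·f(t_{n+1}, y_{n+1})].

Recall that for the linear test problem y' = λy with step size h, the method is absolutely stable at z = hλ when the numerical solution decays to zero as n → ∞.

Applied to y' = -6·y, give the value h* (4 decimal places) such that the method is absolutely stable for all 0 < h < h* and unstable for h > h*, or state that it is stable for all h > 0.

Set f=λy, z=hλ:
  y_{n+1} = y_n + z·[3/8·y_n + 5/8·y_{n+1}] ⇒ (1 − 5/8z)y_{n+1} = (1 + 3/8z)y_n
  Hence R(z) = (1 + 3/8z)/(1 − 5/8z).

Boundary: |R(x)|=1, x<0.
x=-0.6: |R|=0.5636
x=-2: |R|=0.1111
x=-10: |R|=0.3793
x=-100: |R|=0.5748
θ=5/8≥1/2 ⇒ |1+3/8x|<|1−5/8x| ∀x<0 ⇒ unbounded interval.

unbounded; (−∞, 0). Any h>0 works for λ=-6.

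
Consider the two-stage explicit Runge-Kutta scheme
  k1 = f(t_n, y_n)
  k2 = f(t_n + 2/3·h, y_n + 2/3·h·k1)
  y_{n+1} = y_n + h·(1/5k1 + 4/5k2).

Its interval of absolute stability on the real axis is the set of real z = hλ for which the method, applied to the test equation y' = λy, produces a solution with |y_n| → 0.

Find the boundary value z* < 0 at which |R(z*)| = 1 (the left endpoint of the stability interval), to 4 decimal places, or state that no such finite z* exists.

With y'=λy (z=hλ):
  k1=λy_n ⇒ h·k1=z·y_n;  k2=λ(1+2/3z)y_n ⇒ h·k2=z(1+2/3z)y_n
  y_{n+1}/y_n = 1 + 1/5z + 4/5z(1+2/3z) = 1 + z + 8/15z²
  so R(z) = 1 + z + 8/15z².

Solve |R(x)|<1 on ℝ⁻.
x=-1.59: |R|=0.7583
R=1: x+8/15x²=0 ⇒ x=−15/8=-1.8750; min R=1−1/(4·8/15)=0.5312>−1
Confirm numerically:
  x=-1.529: |R|=0.71785 <1
  x=-1.323: |R|=0.61051 <1
  x=-0.964: |R|=0.53162 <1
  x=-2.226: |R|=1.41671 >1
  x=-2.087: |R|=1.23597 >1
  x=-2.006: |R|=1.14015 >1
Stable set (-1.8750, 0).

left endpoint -1.8750.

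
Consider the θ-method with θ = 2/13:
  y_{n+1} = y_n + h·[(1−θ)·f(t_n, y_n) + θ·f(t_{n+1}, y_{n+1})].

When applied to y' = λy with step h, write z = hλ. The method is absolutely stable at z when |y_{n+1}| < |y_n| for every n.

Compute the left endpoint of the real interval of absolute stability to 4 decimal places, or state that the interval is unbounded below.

Test eqn y'=λy, z=hλ:
  y_{n+1} = y_n + z·[11/13·y_n + 2/13·y_{n+1}] ⇒ (1 − 2/13z)y_{n+1} = (1 + 11/13z)y_n
  R(z) = (1 + 11/13z)/(1 − 2/13z).

Find x<0 with |R(x)|<1.
x=-1.14: |R|=0.0301
R=−1: 1+11/13x = −1+2/13x ⇒ -9/13x=2 ⇒ x=2/(-9/13)=-2.8889
Confirm numerically:
  x=-2.223: |R|=0.65648 <1
  x=-2.069: |R|=0.56944 <1
  x=-1.284: |R|=0.07220 <1
  x=-3.446: |R|=1.25206 >1
  x=-3.003: |R|=1.05404 >1
Stable set (-2.8889, 0).

z* = -2.8889.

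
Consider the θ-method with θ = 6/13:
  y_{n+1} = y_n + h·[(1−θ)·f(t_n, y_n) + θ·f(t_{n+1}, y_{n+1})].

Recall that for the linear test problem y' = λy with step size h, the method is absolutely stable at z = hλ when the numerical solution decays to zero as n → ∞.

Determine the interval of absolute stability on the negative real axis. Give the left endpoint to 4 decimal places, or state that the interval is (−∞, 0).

(-26.0000, 0).

On y'=λy, z=hλ:
  y_{n+1} = y_n + z·[7/13·y_n + 6/13·y_{n+1}] ⇒ (1 − 6/13z)y_{n+1} = (1 + 7/13z)y_n
  ⇒ R(z) = (1 + 7/13z)/(1 − 6/13z).

Need |R(x)|<1, x<0.
x=-0.72: |R|=0.4596
R=−1: 1+7/13x = −1+6/13x ⇒ -1/13x=2 ⇒ x=2/(-1/13)=-26.0000
Confirm numerically:
  x=-23.034: |R|=0.98038 <1
  x=-18.885: |R|=0.94367 <1
  x=-18.179: |R|=0.93593 <1
  x=-10.643: |R|=0.80019 <1
  x=-26.502: |R|=1.00292 >1
  x=-26.026: |R|=1.00015 >1
Interval (-26.0000, 0).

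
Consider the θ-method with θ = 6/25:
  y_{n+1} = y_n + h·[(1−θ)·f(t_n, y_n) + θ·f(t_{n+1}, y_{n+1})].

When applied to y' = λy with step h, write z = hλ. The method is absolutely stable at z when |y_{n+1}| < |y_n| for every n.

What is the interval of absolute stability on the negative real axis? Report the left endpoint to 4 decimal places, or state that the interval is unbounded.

With y'=λy (z=hλ):
  y_{n+1} = y_n + z·[19/25·y_n + 6/25·y_{n+1}] ⇒ (1 − 6/25z)y_{n+1} = (1 + 19/25z)y_n
  Hence R(z) = (1 + 19/25z)/(1 − 6/25z).

Solve |R(x)|<1 on ℝ⁻.
x=-1.22: |R|=0.0563
R=−1: 1+19/25x = −1+6/25x ⇒ -13/25x=2 ⇒ x=2/(-13/25)=-3.8462
Confirm numerically:
  x=-3.404: |R|=0.87346 <1
  x=-1.966: |R|=0.33574 <1
  x=-1.567: |R|=0.13874 <1
  x=-4.428: |R|=1.14668 >1
  x=-3.965: |R|=1.03167 >1
Stable set (-3.8462, 0).

z∈(-3.8462,0).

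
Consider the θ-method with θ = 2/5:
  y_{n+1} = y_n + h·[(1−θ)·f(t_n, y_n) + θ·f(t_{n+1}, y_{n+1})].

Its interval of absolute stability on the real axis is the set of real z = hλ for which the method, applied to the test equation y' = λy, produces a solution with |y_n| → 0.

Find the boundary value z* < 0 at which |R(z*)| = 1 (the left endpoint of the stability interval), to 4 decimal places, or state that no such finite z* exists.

Test eqn y'=λy, z=hλ:
  y_{n+1} = y_n + z·[3/5·y_n + 2/5·y_{n+1}] ⇒ (1 − 2/5z)y_{n+1} = (1 + 3/5z)y_n
  so R(z) = (1 + 3/5z)/(1 − 2/5z).

Solve |R(x)|<1 on ℝ⁻.
x=-0.73: |R|=0.4350
R=−1: 1+3/5x = −1+2/5x ⇒ -1/5x=2 ⇒ x=2/(-1/5)=-10.0000
Confirm numerically:
  x=-7.401: |R|=0.86875 <1
  x=-6.540: |R|=0.80863 <1
  x=-5.059: |R|=0.67317 <1
  x=-10.343: |R|=1.01335 >1
  x=-10.235: |R|=1.00923 >1
So |R|<1 on (-10.0000, 0).

left endpoint -10.0000.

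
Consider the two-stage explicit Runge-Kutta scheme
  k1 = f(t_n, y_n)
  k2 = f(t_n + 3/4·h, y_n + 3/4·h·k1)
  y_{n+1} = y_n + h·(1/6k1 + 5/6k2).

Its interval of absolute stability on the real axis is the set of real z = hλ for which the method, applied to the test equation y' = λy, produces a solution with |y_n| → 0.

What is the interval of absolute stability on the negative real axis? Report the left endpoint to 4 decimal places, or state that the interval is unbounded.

(-1.6000, 0).

Set f=λy, z=hλ:
  k1=λy_n ⇒ h·k1=z·y_n;  k2=λ(1+3/4z)y_n ⇒ h·k2=z(1+3/4z)y_n
  y_{n+1}/y_n = 1 + 1/6z + 5/6z(1+3/4z) = 1 + z + 5/8z²
  R(z) = 1 + z + 5/8z².

Find x<0 with |R(x)|<1.
x=-1.11: |R|=0.6601
R=1: x+5/8x²=0 ⇒ x=−8/5=-1.6000; min R=1−1/(4·5/8)=0.6000>−1
Confirm numerically:
  x=-1.481: |R|=0.88985 <1
  x=-1.222: |R|=0.71130 <1
  x=-0.771: |R|=0.60053 <1
  x=-0.727: |R|=0.60333 <1
  x=-1.818: |R|=1.24770 >1
  x=-1.813: |R|=1.24136 >1
Stable set (-1.6000, 0).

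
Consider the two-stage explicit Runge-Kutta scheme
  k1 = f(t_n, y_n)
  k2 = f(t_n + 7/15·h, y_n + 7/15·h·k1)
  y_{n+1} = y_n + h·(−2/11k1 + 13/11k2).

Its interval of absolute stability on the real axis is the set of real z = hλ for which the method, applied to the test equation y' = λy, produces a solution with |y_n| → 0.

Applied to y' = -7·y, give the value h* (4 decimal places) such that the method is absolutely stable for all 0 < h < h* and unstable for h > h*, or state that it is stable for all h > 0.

(-1.8132,0); λ=-7 ⇒ h* = (165/91)/7 = 0.2590.

On y'=λy, z=hλ:
  k1=λy_n ⇒ h·k1=z·y_n;  k2=λ(1+7/15z)y_n ⇒ h·k2=z(1+7/15z)y_n
  y_{n+1}/y_n = 1 − 2/11z + 13/11z(1+7/15z) = 1 + z + 91/165z²
  ⇒ R(z) = 1 + z + 91/165z².

Need |R(x)|<1, x<0.
x=-0.59: |R|=0.6020
R=1: x+91/165x²=0 ⇒ x=−165/91=-1.8132; min R=1−1/(4·91/165)=0.5467>−1
Confirm numerically:
  x=-1.594: |R|=0.80731 <1
  x=-1.483: |R|=0.72994 <1
  x=-1.315: |R|=0.63869 <1
  x=-0.751: |R|=0.56006 <1
  x=-2.105: |R|=1.33878 >1
  x=-1.916: |R|=1.10864 >1
Stable set (-1.8132, 0).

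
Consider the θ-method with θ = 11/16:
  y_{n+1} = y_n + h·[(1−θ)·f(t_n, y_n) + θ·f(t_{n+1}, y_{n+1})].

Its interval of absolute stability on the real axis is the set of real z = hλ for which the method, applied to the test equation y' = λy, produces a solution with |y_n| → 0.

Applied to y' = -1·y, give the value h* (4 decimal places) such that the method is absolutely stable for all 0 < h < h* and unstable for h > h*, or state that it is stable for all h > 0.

interval (−∞, 0). Any h>0 works for λ=-1.

Test eqn y'=λy, z=hλ:
  y_{n+1} = y_n + z·[5/16·y_n + 11/16·y_{n+1}] ⇒ (1 − 11/16z)y_{n+1} = (1 + 5/16z)y_n
  Hence R(z) = (1 + 5/16z)/(1 − 11/16z).

Solve |R(x)|<1 on ℝ⁻.
x=-0.43: |R|=0.6681
x=-2: |R|=0.1579
x=-10: |R|=0.2698
x=-100: |R|=0.4337
θ=11/16≥1/2 ⇒ |1+5/16x|<|1−11/16x| ∀x<0 ⇒ interval (−∞,0).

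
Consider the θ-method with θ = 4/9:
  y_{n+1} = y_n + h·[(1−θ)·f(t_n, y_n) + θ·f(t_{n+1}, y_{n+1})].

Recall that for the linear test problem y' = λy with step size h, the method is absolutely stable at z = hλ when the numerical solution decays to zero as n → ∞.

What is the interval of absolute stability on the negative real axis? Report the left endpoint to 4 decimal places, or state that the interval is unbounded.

Set f=λy, z=hλ:
  y_{n+1} = y_n + z·[5/9·y_n + 4/9·y_{n+1}] ⇒ (1 − 4/9z)y_{n+1} = (1 + 5/9z)y_n
  Hence R(z) = (1 + 5/9z)/(1 − 4/9z).

Find x<0 with |R(x)|<1.
x=-0.45: |R|=0.6250
R=−1: 1+5/9x = −1+4/9x ⇒ -1/9x=2 ⇒ x=2/(-1/9)=-18.0000
Confirm numerically:
  x=-11.315: |R|=0.87680 <1
  x=-7.715: |R|=0.74197 <1
  x=-7.508: |R|=0.73119 <1
  x=-18.594: |R|=1.00712 >1
  x=-18.040: |R|=1.00049 >1
So |R|<1 on (-18.0000, 0).

z∈(-18.0000,0).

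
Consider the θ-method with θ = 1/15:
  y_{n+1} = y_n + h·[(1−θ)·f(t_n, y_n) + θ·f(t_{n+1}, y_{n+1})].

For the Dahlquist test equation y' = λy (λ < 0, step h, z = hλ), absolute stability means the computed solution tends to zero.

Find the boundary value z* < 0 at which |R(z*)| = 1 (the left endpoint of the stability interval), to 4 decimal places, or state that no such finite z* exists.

On y'=λy, z=hλ:
  y_{n+1} = y_n + z·[14/15·y_n + 1/15·y_{n+1}] ⇒ (1 − 1/15z)y_{n+1} = (1 + 14/15z)y_n
  ⇒ R(z) = (1 + 14/15z)/(1 − 1/15z).

Find x<0 with |R(x)|<1.
x=-0.4: |R|=0.6104
R=−1: 1+14/15x = −1+1/15x ⇒ -13/15x=2 ⇒ x=2/(-13/15)=-2.3077
Confirm numerically:
  x=-1.317: |R|=0.21070 <1
  x=-1.178: |R|=0.09222 <1
  x=-1.057: |R|=0.01258 <1
  x=-0.926: |R|=0.12784 <1
  x=-2.715: |R|=1.29890 >1
  x=-2.371: |R|=1.04738 >1
  x=-2.367: |R|=1.04439 >1
Interval (-2.3077, 0).

z* = -2.3077.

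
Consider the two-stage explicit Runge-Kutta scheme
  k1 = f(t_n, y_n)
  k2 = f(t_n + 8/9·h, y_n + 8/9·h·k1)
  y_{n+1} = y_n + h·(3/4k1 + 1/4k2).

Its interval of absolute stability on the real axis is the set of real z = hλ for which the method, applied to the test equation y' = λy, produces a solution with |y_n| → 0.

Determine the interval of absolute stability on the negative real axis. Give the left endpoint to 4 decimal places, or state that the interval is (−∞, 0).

Set f=λy, z=hλ:
  k1=λy_n ⇒ h·k1=z·y_n;  k2=λ(1+8/9z)y_n ⇒ h·k2=z(1+8/9z)y_n
  y_{n+1}/y_n = 1 + 3/4z + 1/4z(1+8/9z) = 1 + z + 2/9z²
  so R(z) = 1 + z + 2/9z².

Need |R(x)|<1, x<0.
x=-1.61: |R|=0.0340
R=1: x+2/9x²=0 ⇒ x=−9/2=-4.5000; min R=1−1/(4·2/9)=-0.1250>−1
Confirm numerically:
  x=-2.706: |R|=0.07879 <1
  x=-2.207: |R|=0.12459 <1
  x=-1.809: |R|=0.08178 <1
  x=-4.643: |R|=1.14754 >1
  x=-4.545: |R|=1.04545 >1
So |R|<1 on (-4.5000, 0).

z∈(-4.5000,0).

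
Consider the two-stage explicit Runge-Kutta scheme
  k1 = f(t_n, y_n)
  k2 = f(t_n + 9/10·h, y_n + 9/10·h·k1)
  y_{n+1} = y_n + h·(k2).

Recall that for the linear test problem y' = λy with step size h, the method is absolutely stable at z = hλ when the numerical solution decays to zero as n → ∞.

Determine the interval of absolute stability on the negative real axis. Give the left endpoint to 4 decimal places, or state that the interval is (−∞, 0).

Set f=λy, z=hλ:
  k1=λy_n ⇒ h·k1=z·y_n;  k2=λ(1+9/10z)y_n ⇒ h·k2=z(1+9/10z)y_n
  y_{n+1}/y_n = 1 + z(1+9/10z) = 1 + z + 9/10z²
  ⇒ R(z) = 1 + z + 9/10z².

Boundary: |R(x)|=1, x<0.
x=-0.39: |R|=0.7469
R=1: x+9/10x²=0 ⇒ x=−10/9=-1.1111; min R=1−1/(4·9/10)=0.7222>−1
Confirm numerically:
  x=-0.997: |R|=0.89761 <1
  x=-0.949: |R|=0.86154 <1
  x=-0.615: |R|=0.72540 <1
  x=-1.493: |R|=1.51314 >1
  x=-1.324: |R|=1.25368 >1
  x=-1.294: |R|=1.21299 >1
Stable set (-1.1111, 0).

z∈(-1.1111,0).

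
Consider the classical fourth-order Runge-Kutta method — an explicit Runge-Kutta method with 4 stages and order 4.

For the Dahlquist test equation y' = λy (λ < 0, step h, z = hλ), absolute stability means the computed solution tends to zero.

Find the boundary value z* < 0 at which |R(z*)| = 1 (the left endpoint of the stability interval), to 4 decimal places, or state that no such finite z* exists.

z* = -2.7853.

Test eqn y'=λy, z=hλ:
  order 4, 4-stage ⇒ R(z)=1+z+z^2/2+z^3/6+z^4/24
  (e.g. R(-1.26)=0.30542, |R|=0.30542)

Solve |R(x)|<1 on ℝ⁻.
x=-1.26: |R|=0.3054
|R(-2.87)|=1.1354 |R(-2.72)|=0.9059 |R(-1.03)|=0.3652
Bisect:
  x_lo=-3.1706 |R|=1.7543  x_hi=-0.2368 |R|=0.7892
  mid=-1.70370 |R|=0.27445 →hi
  mid=-2.43717 |R|=0.59006 →hi
  mid=-2.80390 |R|=1.02841 →lo
  mid=-2.62053 |R|=0.77871 →hi
  mid=-2.71222 |R|=0.89530 →hi
  mid=-2.75806 |R|=0.95971 →hi
  mid=-2.78098 |R|=0.99351 →hi
  mid=-2.79244 |R|=1.01083 →lo
  ...
  [-2.78545,-2.78528] ⇒ x*=-2.7853
Interval (-2.7853, 0).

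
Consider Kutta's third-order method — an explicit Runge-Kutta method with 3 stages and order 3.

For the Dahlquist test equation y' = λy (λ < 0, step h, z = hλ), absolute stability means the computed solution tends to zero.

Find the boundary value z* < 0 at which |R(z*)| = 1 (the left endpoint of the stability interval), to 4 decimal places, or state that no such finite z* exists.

On y'=λy, z=hλ:
  order 3, 3-stage ⇒ R(z)=1+z+z^2/2+z^3/6
  (e.g. R(-0.39)=0.67616, |R|=0.67616)

Solve |R(x)|<1 on ℝ⁻.
x=-0.39: |R|=0.6762
|R(-2.63)|=1.2035 |R(-1.65)|=0.0374 |R(-1.03)|=0.3183
Bisect:
  x_lo=-2.9148 |R|=1.7942  x_hi=-0.2450 |R|=0.7826
  mid=-1.57990 |R|=0.01088 →hi
  mid=-2.24736 |R|=0.61381 →hi
  mid=-2.58109 |R|=1.11595 →lo
  mid=-2.41422 |R|=0.84519 →hi
  mid=-2.49765 |R|=0.97536 →hi
  mid=-2.53937 |R|=1.04432 →lo
  mid=-2.51851 |R|=1.00951 →lo
  mid=-2.50808 |R|=0.99235 →hi
  mid=-2.51330 |R|=1.00091 →lo
  mid=-2.51069 |R|=0.99663 →hi
  ...
  [-2.51281,-2.51265] ⇒ x*=-2.5127
So |R|<1 on (-2.5127, 0).

left endpoint -2.5127.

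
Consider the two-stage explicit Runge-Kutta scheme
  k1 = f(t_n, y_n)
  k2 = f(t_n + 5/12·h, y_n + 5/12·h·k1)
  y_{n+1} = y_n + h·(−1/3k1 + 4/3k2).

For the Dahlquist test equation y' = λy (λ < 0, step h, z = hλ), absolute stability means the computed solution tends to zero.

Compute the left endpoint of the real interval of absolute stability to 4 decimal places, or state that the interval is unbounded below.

With y'=λy (z=hλ):
  k1=λy_n ⇒ h·k1=z·y_n;  k2=λ(1+5/12z)y_n ⇒ h·k2=z(1+5/12z)y_n
  y_{n+1}/y_n = 1 − 1/3z + 4/3z(1+5/12z) = 1 + z + 5/9z²
  ⇒ R(z) = 1 + z + 5/9z².

Find x<0 with |R(x)|<1.
x=-1.6: |R|=0.8222
R=1: x+5/9x²=0 ⇒ x=−9/5=-1.8000; min R=1−1/(4·5/9)=0.5500>−1
Confirm numerically:
  x=-1.505: |R|=0.75335 <1
  x=-1.016: |R|=0.55748 <1
  x=-0.870: |R|=0.55050 <1
  x=-0.798: |R|=0.55578 <1
  x=-2.285: |R|=1.61568 >1
  x=-2.174: |R|=1.45171 >1
  x=-2.030: |R|=1.25939 >1
So |R|<1 on (-1.8000, 0).

z* = -1.8000.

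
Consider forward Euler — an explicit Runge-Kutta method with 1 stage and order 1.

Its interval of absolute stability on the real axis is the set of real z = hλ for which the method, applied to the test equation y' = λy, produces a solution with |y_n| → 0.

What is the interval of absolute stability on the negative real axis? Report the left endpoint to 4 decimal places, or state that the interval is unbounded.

Test eqn y'=λy, z=hλ:
  order 1, 1-stage ⇒ R(z)=1+z
  (e.g. R(-1.26)=-0.26000, |R|=0.26000)

Solve |R(x)|<1 on ℝ⁻.
x=-1.26: |R|=0.2600
|R(-2.27)|=1.2700 |R(-2.23)|=1.2300 |R(-1.09)|=0.0900
Bisect:
  x_lo=-2.8529 |R|=1.8529  x_hi=-0.2546 |R|=0.7454
  mid=-1.55374 |R|=0.55374 →hi
  mid=-2.20331 |R|=1.20331 →lo
  mid=-1.87853 |R|=0.87853 →hi
  mid=-2.04092 |R|=1.04092 →lo
  mid=-1.95972 |R|=0.95972 →hi
  mid=-2.00032 |R|=1.00032 →lo
  mid=-1.98002 |R|=0.98002 →hi
  mid=-1.99017 |R|=0.99017 →hi
  mid=-1.99525 |R|=0.99525 →hi
  mid=-1.99779 |R|=0.99779 →hi
  ...
  [-2.00001,-1.99985] ⇒ x*=-2.0000
Interval (-2.0000, 0).

(-2.0000, 0).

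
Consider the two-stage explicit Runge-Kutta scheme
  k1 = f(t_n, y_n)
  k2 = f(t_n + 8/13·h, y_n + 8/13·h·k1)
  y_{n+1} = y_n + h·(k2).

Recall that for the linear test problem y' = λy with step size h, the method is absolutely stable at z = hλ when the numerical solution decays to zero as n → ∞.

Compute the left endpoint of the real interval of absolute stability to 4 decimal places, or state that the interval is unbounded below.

z* = -1.6250.

Set f=λy, z=hλ:
  k1=λy_n ⇒ h·k1=z·y_n;  k2=λ(1+8/13z)y_n ⇒ h·k2=z(1+8/13z)y_n
  y_{n+1}/y_n = 1 + z(1+8/13z) = 1 + z + 8/13z²
  so R(z) = 1 + z + 8/13z².

Find x<0 with |R(x)|<1.
x=-0.86: |R|=0.5951
R=1: x+8/13x²=0 ⇒ x=−13/8=-1.6250; min R=1−1/(4·8/13)=0.5938>−1
Confirm numerically:
  x=-1.511: |R|=0.89400 <1
  x=-1.447: |R|=0.84150 <1
  x=-1.408: |R|=0.81198 <1
  x=-1.993: |R|=1.45134 >1
  x=-1.917: |R|=1.34447 >1
  x=-1.674: |R|=1.05048 >1
Stable set (-1.6250, 0).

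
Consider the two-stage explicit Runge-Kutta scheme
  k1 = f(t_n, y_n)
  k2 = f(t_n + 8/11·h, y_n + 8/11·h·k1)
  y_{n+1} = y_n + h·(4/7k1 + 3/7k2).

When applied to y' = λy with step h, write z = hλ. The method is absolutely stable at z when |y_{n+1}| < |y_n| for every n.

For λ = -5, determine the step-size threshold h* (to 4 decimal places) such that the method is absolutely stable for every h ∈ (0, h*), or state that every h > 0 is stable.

Test eqn y'=λy, z=hλ:
  k1=λy_n ⇒ h·k1=z·y_n;  k2=λ(1+8/11z)y_n ⇒ h·k2=z(1+8/11z)y_n
  y_{n+1}/y_n = 1 + 4/7z + 3/7z(1+8/11z) = 1 + z + 24/77z²
  Hence R(z) = 1 + z + 24/77z².

Find x<0 with |R(x)|<1.
x=-0.54: |R|=0.5509
R=1: x+24/77x²=0 ⇒ x=−77/24=-3.2083; min R=1−1/(4·24/77)=0.1979>−1
Confirm numerically:
  x=-2.803: |R|=0.64588 <1
  x=-2.768: |R|=0.62010 <1
  x=-1.982: |R|=0.24241 <1
  x=-3.796: |R|=1.69531 >1
  x=-3.486: |R|=1.30170 >1
Interval (-3.2083, 0).

(-3.2083,0); λ=-5 ⇒ h* = (77/24)/5 = 0.6417.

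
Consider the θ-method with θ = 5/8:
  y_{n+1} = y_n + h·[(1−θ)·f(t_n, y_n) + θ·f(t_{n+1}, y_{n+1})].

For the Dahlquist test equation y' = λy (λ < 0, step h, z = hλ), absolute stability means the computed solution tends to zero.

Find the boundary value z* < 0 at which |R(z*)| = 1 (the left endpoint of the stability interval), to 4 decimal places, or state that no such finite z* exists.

On y'=λy, z=hλ:
  y_{n+1} = y_n + z·[3/8·y_n + 5/8·y_{n+1}] ⇒ (1 − 5/8z)y_{n+1} = (1 + 3/8z)y_n
  R(z) = (1 + 3/8z)/(1 − 5/8z).

Boundary: |R(x)|=1, x<0.
x=-1.76: |R|=0.1619
x=-2: |R|=0.1111
x=-10: |R|=0.3793
x=-100: |R|=0.5748
θ=5/8≥1/2 ⇒ |1+3/8x|<|1−5/8x| ∀x<0 ⇒ interval (−∞,0).

interval (−∞, 0).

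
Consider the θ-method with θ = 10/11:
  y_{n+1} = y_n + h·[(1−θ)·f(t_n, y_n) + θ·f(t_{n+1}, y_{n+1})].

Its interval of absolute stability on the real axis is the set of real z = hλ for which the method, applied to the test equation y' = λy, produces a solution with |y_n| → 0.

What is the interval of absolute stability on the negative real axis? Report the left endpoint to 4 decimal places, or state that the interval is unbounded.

On y'=λy, z=hλ:
  y_{n+1} = y_n + z·[1/11·y_n + 10/11·y_{n+1}] ⇒ (1 − 10/11z)y_{n+1} = (1 + 1/11z)y_n
  R(z) = (1 + 1/11z)/(1 − 10/11z).

Solve |R(x)|<1 on ℝ⁻.
x=-1.6: |R|=0.3481
x=-2: |R|=0.2903
x=-10: |R|=0.0090
x=-100: |R|=0.0880
θ=10/11≥1/2 ⇒ |1+1/11x|<|1−10/11x| ∀x<0 ⇒ unbounded interval.

unbounded; (−∞, 0).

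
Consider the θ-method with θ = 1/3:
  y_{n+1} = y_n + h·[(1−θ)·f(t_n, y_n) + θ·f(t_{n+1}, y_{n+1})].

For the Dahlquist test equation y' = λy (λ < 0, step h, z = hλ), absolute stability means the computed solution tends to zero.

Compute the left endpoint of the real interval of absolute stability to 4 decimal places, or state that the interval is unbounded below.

Set f=λy, z=hλ:
  y_{n+1} = y_n + z·[2/3·y_n + 1/3·y_{n+1}] ⇒ (1 − 1/3z)y_{n+1} = (1 + 2/3z)y_n
  R(z) = (1 + 2/3z)/(1 − 1/3z).

Need |R(x)|<1, x<0.
x=-1.71: |R|=0.0892
R=−1: 1+2/3x = −1+1/3x ⇒ -1/3x=2 ⇒ x=2/(-1/3)=-6.0000
Confirm numerically:
  x=-5.488: |R|=0.93968 <1
  x=-3.505: |R|=0.61645 <1
  x=-2.694: |R|=0.41939 <1
  x=-6.294: |R|=1.03163 >1
  x=-6.191: |R|=1.02078 >1
  x=-6.183: |R|=1.01993 >1
So |R|<1 on (-6.0000, 0).

left endpoint -6.0000.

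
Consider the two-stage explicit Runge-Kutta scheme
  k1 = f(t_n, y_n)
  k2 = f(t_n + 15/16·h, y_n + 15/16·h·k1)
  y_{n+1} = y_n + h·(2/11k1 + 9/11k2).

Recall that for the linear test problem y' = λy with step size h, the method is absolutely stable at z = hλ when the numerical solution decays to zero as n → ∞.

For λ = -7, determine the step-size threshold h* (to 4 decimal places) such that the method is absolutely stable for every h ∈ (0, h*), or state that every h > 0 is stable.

(-1.3037,0); λ=-7 ⇒ h* = (176/135)/7 = 0.1862.

Test eqn y'=λy, z=hλ:
  k1=λy_n ⇒ h·k1=z·y_n;  k2=λ(1+15/16z)y_n ⇒ h·k2=z(1+15/16z)y_n
  y_{n+1}/y_n = 1 + 2/11z + 9/11z(1+15/16z) = 1 + z + 135/176z²
  R(z) = 1 + z + 135/176z².

Find x<0 with |R(x)|<1.
x=-0.59: |R|=0.6770
R=1: x+135/176x²=0 ⇒ x=−176/135=-1.3037; min R=1−1/(4·135/176)=0.6741>−1
Confirm numerically:
  x=-1.262: |R|=0.95963 <1
  x=-0.906: |R|=0.72362 <1
  x=-0.630: |R|=0.67444 <1
  x=-1.407: |R|=1.11148 >1
  x=-1.357: |R|=1.05548 >1
Stable set (-1.3037, 0).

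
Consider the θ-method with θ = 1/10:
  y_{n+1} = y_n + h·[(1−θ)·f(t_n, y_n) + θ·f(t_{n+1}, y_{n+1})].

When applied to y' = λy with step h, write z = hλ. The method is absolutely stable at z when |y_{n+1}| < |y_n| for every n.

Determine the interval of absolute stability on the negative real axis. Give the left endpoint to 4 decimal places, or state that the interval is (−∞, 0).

(-2.5000, 0).

On y'=λy, z=hλ:
  y_{n+1} = y_n + z·[9/10·y_n + 1/10·y_{n+1}] ⇒ (1 − 1/10z)y_{n+1} = (1 + 9/10z)y_n
  so R(z) = (1 + 9/10z)/(1 − 1/10z).

Find x<0 with |R(x)|<1.
x=-0.95: |R|=0.1324
R=−1: 1+9/10x = −1+1/10x ⇒ -4/5x=2 ⇒ x=2/(-4/5)=-2.5000
Confirm numerically:
  x=-2.428: |R|=0.95365 <1
  x=-1.814: |R|=0.53547 <1
  x=-1.044: |R|=0.05469 <1
  x=-3.012: |R|=1.31479 >1
  x=-3.004: |R|=1.31006 >1
  x=-2.585: |R|=1.05403 >1
Interval (-2.5000, 0).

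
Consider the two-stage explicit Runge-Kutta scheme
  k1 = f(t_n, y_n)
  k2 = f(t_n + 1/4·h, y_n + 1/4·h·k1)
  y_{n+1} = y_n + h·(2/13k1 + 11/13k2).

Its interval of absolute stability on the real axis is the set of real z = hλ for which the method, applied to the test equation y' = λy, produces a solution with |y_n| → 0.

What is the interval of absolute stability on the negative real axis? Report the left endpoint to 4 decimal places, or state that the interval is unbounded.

Set f=λy, z=hλ:
  k1=λy_n ⇒ h·k1=z·y_n;  k2=λ(1+1/4z)y_n ⇒ h·k2=z(1+1/4z)y_n
  y_{n+1}/y_n = 1 + 2/13z + 11/13z(1+1/4z) = 1 + z + 11/52z²
  Hence R(z) = 1 + z + 11/52z².

Solve |R(x)|<1 on ℝ⁻.
x=-0.62: |R|=0.4613
R=1: x+11/52x²=0 ⇒ x=−52/11=-4.7273; min R=1−1/(4·11/52)=-0.1818>−1
Confirm numerically:
  x=-3.811: |R|=0.26133 <1
  x=-3.810: |R|=0.26071 <1
  x=-2.947: |R|=0.10983 <1
  x=-2.452: |R|=0.18017 <1
  x=-5.006: |R|=1.29516 >1
  x=-4.976: |R|=1.26181 >1
Stable set (-4.7273, 0).

z∈(-4.7273,0).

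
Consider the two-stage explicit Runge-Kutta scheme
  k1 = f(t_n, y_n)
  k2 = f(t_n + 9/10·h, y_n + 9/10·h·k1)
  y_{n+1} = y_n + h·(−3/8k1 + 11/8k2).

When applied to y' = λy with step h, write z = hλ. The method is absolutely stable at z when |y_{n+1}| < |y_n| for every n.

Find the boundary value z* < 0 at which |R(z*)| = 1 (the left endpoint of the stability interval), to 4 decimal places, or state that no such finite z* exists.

Test eqn y'=λy, z=hλ:
  k1=λy_n ⇒ h·k1=z·y_n;  k2=λ(1+9/10z)y_n ⇒ h·k2=z(1+9/10z)y_n
  y_{n+1}/y_n = 1 − 3/8z + 11/8z(1+9/10z) = 1 + z + 99/80z²
  ⇒ R(z) = 1 + z + 99/80z².

Find x<0 with |R(x)|<1.
x=-0.64: |R|=0.8669
R=1: x+99/80x²=0 ⇒ x=−80/99=-0.8081; min R=1−1/(4·99/80)=0.7980>−1
Confirm numerically:
  x=-0.550: |R|=0.82434 <1
  x=-0.527: |R|=0.81669 <1
  x=-0.483: |R|=0.80570 <1
  x=-0.463: |R|=0.80228 <1
  x=-1.391: |R|=2.00342 >1
  x=-1.009: |R|=1.25088 >1
  x=-0.930: |R|=1.14031 >1
Stable set (-0.8081, 0).

z* = -0.8081.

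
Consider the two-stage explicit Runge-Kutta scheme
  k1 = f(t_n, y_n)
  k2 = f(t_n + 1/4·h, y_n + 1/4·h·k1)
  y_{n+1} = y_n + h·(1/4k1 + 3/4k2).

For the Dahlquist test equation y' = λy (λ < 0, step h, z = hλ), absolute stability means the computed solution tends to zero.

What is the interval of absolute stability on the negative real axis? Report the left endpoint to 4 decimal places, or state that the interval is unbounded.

Set f=λy, z=hλ:
  k1=λy_n ⇒ h·k1=z·y_n;  k2=λ(1+1/4z)y_n ⇒ h·k2=z(1+1/4z)y_n
  y_{n+1}/y_n = 1 + 1/4z + 3/4z(1+1/4z) = 1 + z + 3/16z²
  R(z) = 1 + z + 3/16z².

Find x<0 with |R(x)|<1.
x=-1.44: |R|=0.0512
R=1: x+3/16x²=0 ⇒ x=−16/3=-5.3333; min R=1−1/(4·3/16)=-0.3333>−1
Confirm numerically:
  x=-4.534: |R|=0.32047 <1
  x=-4.435: |R|=0.25298 <1
  x=-3.225: |R|=0.27488 <1
  x=-2.797: |R|=0.33015 <1
  x=-5.845: |R|=1.56075 >1
  x=-5.836: |R|=1.55004 >1
  x=-5.419: |R|=1.08704 >1
So |R|<1 on (-5.3333, 0).

z∈(-5.3333,0).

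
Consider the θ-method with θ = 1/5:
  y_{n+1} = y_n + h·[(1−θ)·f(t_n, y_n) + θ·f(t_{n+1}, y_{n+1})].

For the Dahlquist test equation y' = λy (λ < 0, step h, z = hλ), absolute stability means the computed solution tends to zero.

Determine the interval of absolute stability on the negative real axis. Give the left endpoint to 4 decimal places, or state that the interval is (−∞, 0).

On y'=λy, z=hλ:
  y_{n+1} = y_n + z·[4/5·y_n + 1/5·y_{n+1}] ⇒ (1 − 1/5z)y_{n+1} = (1 + 4/5z)y_n
  Hence R(z) = (1 + 4/5z)/(1 − 1/5z).

Boundary: |R(x)|=1, x<0.
x=-1.04: |R|=0.1391
R=−1: 1+4/5x = −1+1/5x ⇒ -3/5x=2 ⇒ x=2/(-3/5)=-3.3333
Confirm numerically:
  x=-2.569: |R|=0.69705 <1
  x=-2.455: |R|=0.64655 <1
  x=-1.616: |R|=0.22128 <1
  x=-3.932: |R|=1.20107 >1
  x=-3.592: |R|=1.09032 >1
  x=-3.421: |R|=1.03123 >1
Interval (-3.3333, 0).

(-3.3333, 0).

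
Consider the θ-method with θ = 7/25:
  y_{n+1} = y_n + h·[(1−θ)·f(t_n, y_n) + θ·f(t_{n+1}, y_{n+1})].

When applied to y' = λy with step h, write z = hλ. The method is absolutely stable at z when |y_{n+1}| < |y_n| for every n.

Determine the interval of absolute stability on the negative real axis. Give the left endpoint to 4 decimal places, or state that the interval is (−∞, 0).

z∈(-4.5455,0).

On y'=λy, z=hλ:
  y_{n+1} = y_n + z·[18/25·y_n + 7/25·y_{n+1}] ⇒ (1 − 7/25z)y_{n+1} = (1 + 18/25z)y_n
  so R(z) = (1 + 18/25z)/(1 − 7/25z).

Find x<0 with |R(x)|<1.
x=-1.29: |R|=0.0523
R=−1: 1+18/25x = −1+7/25x ⇒ -11/25x=2 ⇒ x=2/(-11/25)=-4.5455
Confirm numerically:
  x=-4.511: |R|=0.99330 <1
  x=-3.385: |R|=0.73786 <1
  x=-2.144: |R|=0.33973 <1
  x=-5.041: |R|=1.09042 >1
  x=-5.001: |R|=1.08351 >1
  x=-4.679: |R|=1.02544 >1
Interval (-4.5455, 0).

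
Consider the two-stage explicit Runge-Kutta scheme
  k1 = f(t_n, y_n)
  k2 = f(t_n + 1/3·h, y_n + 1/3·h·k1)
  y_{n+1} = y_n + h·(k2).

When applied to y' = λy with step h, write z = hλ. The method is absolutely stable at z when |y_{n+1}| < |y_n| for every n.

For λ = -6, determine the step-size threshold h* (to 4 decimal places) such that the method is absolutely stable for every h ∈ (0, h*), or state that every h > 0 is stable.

With y'=λy (z=hλ):
  k1=λy_n ⇒ h·k1=z·y_n;  k2=λ(1+1/3z)y_n ⇒ h·k2=z(1+1/3z)y_n
  y_{n+1}/y_n = 1 + z(1+1/3z) = 1 + z + 1/3z²
  ⇒ R(z) = 1 + z + 1/3z².

Boundary: |R(x)|=1, x<0.
x=-1.59: |R|=0.2527
R=1: x+1/3x²=0 ⇒ x=−3=-3.0000; min R=1−1/(4·1/3)=0.2500>−1
Confirm numerically:
  x=-2.856: |R|=0.86291 <1
  x=-2.322: |R|=0.47523 <1
  x=-2.273: |R|=0.44918 <1
  x=-1.270: |R|=0.26763 <1
  x=-3.465: |R|=1.53707 >1
  x=-3.262: |R|=1.28488 >1
Interval (-3.0000, 0).

(-3.0000,0); λ=-6 ⇒ h* = (3)/6 = 0.5000.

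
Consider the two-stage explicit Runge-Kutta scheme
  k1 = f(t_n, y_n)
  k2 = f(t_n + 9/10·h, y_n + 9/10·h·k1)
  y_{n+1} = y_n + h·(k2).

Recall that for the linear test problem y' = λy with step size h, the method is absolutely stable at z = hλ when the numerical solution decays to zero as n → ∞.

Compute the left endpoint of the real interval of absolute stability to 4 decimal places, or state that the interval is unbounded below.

Set f=λy, z=hλ:
  k1=λy_n ⇒ h·k1=z·y_n;  k2=λ(1+9/10z)y_n ⇒ h·k2=z(1+9/10z)y_n
  y_{n+1}/y_n = 1 + z(1+9/10z) = 1 + z + 9/10z²
  so R(z) = 1 + z + 9/10z².

Need |R(x)|<1, x<0.
x=-0.41: |R|=0.7413
R=1: x+9/10x²=0 ⇒ x=−10/9=-1.1111; min R=1−1/(4·9/10)=0.7222>−1
Confirm numerically:
  x=-0.978: |R|=0.88284 <1
  x=-0.674: |R|=0.73485 <1
  x=-0.609: |R|=0.72479 <1
  x=-1.337: |R|=1.27181 >1
  x=-1.239: |R|=1.14261 >1
  x=-1.226: |R|=1.12677 >1
So |R|<1 on (-1.1111, 0).

z* = -1.1111.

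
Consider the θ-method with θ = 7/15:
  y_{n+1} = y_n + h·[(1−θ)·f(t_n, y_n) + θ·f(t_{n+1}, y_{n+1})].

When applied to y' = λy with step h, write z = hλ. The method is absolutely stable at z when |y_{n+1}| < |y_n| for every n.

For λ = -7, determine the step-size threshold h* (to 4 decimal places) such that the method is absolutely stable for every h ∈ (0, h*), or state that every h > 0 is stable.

Test eqn y'=λy, z=hλ:
  y_{n+1} = y_n + z·[8/15·y_n + 7/15·y_{n+1}] ⇒ (1 − 7/15z)y_{n+1} = (1 + 8/15z)y_n
  R(z) = (1 + 8/15z)/(1 − 7/15z).

Boundary: |R(x)|=1, x<0.
x=-0.66: |R|=0.4954
R=−1: 1+8/15x = −1+7/15x ⇒ -1/15x=2 ⇒ x=2/(-1/15)=-30.0000
Confirm numerically:
  x=-27.808: |R|=0.98954 <1
  x=-15.594: |R|=0.88397 <1
  x=-14.502: |R|=0.86699 <1
  x=-30.536: |R|=1.00234 >1
  x=-30.259: |R|=1.00114 >1
Stable set (-30.0000, 0).

(-30.0000,0); λ=-7 ⇒ h* = (30)/7 = 4.2857.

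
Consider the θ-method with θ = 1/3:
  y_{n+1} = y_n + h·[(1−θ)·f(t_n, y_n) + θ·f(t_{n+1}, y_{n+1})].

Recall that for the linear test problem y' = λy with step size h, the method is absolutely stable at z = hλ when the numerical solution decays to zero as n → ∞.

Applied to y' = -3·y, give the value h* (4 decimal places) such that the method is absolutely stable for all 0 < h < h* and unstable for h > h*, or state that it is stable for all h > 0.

(-6.0000,0); λ=-3 ⇒ h* = (6)/3 = 2.0000.

Test eqn y'=λy, z=hλ:
  y_{n+1} = y_n + z·[2/3·y_n + 1/3·y_{n+1}] ⇒ (1 − 1/3z)y_{n+1} = (1 + 2/3z)y_n
  Hence R(z) = (1 + 2/3z)/(1 − 1/3z).

Need |R(x)|<1, x<0.
x=-1.11: |R|=0.1898
R=−1: 1+2/3x = −1+1/3x ⇒ -1/3x=2 ⇒ x=2/(-1/3)=-6.0000
Confirm numerically:
  x=-5.784: |R|=0.97541 <1
  x=-3.142: |R|=0.53468 <1
  x=-2.987: |R|=0.49674 <1
  x=-6.090: |R|=1.00990 >1
  x=-6.085: |R|=1.00936 >1
So |R|<1 on (-6.0000, 0).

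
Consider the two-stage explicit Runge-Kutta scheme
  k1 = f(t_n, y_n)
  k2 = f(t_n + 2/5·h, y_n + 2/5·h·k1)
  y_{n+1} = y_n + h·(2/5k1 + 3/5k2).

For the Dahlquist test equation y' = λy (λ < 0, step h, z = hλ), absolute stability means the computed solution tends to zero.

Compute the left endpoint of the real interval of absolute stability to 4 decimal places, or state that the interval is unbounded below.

left endpoint -4.1667.

With y'=λy (z=hλ):
  k1=λy_n ⇒ h·k1=z·y_n;  k2=λ(1+2/5z)y_n ⇒ h·k2=z(1+2/5z)y_n
  y_{n+1}/y_n = 1 + 2/5z + 3/5z(1+2/5z) = 1 + z + 6/25z²
  Hence R(z) = 1 + z + 6/25z².

Find x<0 with |R(x)|<1.
x=-0.83: |R|=0.3353
R=1: x+6/25x²=0 ⇒ x=−25/6=-4.1667; min R=1−1/(4·6/25)=-0.0417>−1
Confirm numerically:
  x=-3.743: |R|=0.61941 <1
  x=-3.696: |R|=0.58250 <1
  x=-3.242: |R|=0.28054 <1
  x=-2.516: |R|=0.00326 <1
  x=-4.710: |R|=1.61418 >1
  x=-4.421: |R|=1.26986 >1
  x=-4.376: |R|=1.21985 >1
Interval (-4.1667, 0).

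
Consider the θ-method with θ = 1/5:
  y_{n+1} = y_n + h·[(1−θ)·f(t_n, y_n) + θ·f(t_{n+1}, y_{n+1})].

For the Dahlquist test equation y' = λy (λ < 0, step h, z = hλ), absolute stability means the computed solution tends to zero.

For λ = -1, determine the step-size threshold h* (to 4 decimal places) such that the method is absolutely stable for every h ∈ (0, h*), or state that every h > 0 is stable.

With y'=λy (z=hλ):
  y_{n+1} = y_n + z·[4/5·y_n + 1/5·y_{n+1}] ⇒ (1 − 1/5z)y_{n+1} = (1 + 4/5z)y_n
  so R(z) = (1 + 4/5z)/(1 − 1/5z).

Find x<0 with |R(x)|<1.
x=-0.98: |R|=0.1806
R=−1: 1+4/5x = −1+1/5x ⇒ -3/5x=2 ⇒ x=2/(-3/5)=-3.3333
Confirm numerically:
  x=-2.715: |R|=0.75956 <1
  x=-2.410: |R|=0.62618 <1
  x=-2.189: |R|=0.52246 <1
  x=-2.173: |R|=0.51471 <1
  x=-3.753: |R|=1.14384 >1
  x=-3.736: |R|=1.13828 >1
  x=-3.700: |R|=1.12644 >1
So |R|<1 on (-3.3333, 0).

(-3.3333,0); λ=-1 ⇒ h* = (10/3)/1 = 3.3333.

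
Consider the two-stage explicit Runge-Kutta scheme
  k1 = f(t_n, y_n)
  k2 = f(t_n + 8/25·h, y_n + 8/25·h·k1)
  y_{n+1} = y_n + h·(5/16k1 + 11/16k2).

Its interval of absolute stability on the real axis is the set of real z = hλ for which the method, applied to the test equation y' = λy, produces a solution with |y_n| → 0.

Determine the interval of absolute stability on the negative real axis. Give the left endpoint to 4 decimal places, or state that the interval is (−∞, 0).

z∈(-4.5455,0).

On y'=λy, z=hλ:
  k1=λy_n ⇒ h·k1=z·y_n;  k2=λ(1+8/25z)y_n ⇒ h·k2=z(1+8/25z)y_n
  y_{n+1}/y_n = 1 + 5/16z + 11/16z(1+8/25z) = 1 + z + 11/50z²
  ⇒ R(z) = 1 + z + 11/50z².

Solve |R(x)|<1 on ℝ⁻.
x=-0.66: |R|=0.4358
R=1: x+11/50x²=0 ⇒ x=−50/11=-4.5455; min R=1−1/(4·11/50)=-0.1364>−1
Confirm numerically:
  x=-3.114: |R|=0.01934 <1
  x=-2.791: |R|=0.07727 <1
  x=-1.895: |R|=0.10497 <1
  x=-4.922: |R|=1.40774 >1
  x=-4.775: |R|=1.24114 >1
So |R|<1 on (-4.5455, 0).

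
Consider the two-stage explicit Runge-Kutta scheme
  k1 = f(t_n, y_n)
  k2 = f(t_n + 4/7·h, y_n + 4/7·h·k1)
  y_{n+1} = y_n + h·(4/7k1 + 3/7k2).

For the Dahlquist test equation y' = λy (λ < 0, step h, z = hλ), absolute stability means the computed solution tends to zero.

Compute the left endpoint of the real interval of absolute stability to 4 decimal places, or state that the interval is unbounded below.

Test eqn y'=λy, z=hλ:
  k1=λy_n ⇒ h·k1=z·y_n;  k2=λ(1+4/7z)y_n ⇒ h·k2=z(1+4/7z)y_n
  y_{n+1}/y_n = 1 + 4/7z + 3/7z(1+4/7z) = 1 + z + 12/49z²
  R(z) = 1 + z + 12/49z².

Need |R(x)|<1, x<0.
x=-1.24: |R|=0.1366
R=1: x+12/49x²=0 ⇒ x=−49/12=-4.0833; min R=1−1/(4·12/49)=-0.0208>−1
Confirm numerically:
  x=-2.686: |R|=0.08084 <1
  x=-2.505: |R|=0.03174 <1
  x=-1.899: |R|=0.01585 <1
  x=-4.603: |R|=1.58580 >1
  x=-4.459: |R|=1.41023 >1
Stable set (-4.0833, 0).

left endpoint -4.0833.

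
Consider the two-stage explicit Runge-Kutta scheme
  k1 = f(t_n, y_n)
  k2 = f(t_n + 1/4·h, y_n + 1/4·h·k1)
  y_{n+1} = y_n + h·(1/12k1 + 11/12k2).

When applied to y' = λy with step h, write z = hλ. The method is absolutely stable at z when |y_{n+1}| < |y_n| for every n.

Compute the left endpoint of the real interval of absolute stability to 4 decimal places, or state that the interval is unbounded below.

Test eqn y'=λy, z=hλ:
  k1=λy_n ⇒ h·k1=z·y_n;  k2=λ(1+1/4z)y_n ⇒ h·k2=z(1+1/4z)y_n
  y_{n+1}/y_n = 1 + 1/12z + 11/12z(1+1/4z) = 1 + z + 11/48z²
  ⇒ R(z) = 1 + z + 11/48z².

Boundary: |R(x)|=1, x<0.
x=-1.18: |R|=0.1391
R=1: x+11/48x²=0 ⇒ x=−48/11=-4.3636; min R=1−1/(4·11/48)=-0.0909>−1
Confirm numerically:
  x=-3.369: |R|=0.23208 <1
  x=-2.914: |R|=0.03194 <1
  x=-2.106: |R|=0.08959 <1
  x=-4.950: |R|=1.66516 >1
  x=-4.749: |R|=1.41940 >1
  x=-4.458: |R|=1.09640 >1
Interval (-4.3636, 0).

z* = -4.3636.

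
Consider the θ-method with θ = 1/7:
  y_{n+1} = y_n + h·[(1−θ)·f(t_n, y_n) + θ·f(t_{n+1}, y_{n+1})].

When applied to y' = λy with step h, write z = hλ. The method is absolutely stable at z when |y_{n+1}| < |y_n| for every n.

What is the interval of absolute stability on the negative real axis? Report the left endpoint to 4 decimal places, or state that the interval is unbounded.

Test eqn y'=λy, z=hλ:
  y_{n+1} = y_n + z·[6/7·y_n + 1/7·y_{n+1}] ⇒ (1 − 1/7z)y_{n+1} = (1 + 6/7z)y_n
  ⇒ R(z) = (1 + 6/7z)/(1 − 1/7z).

Need |R(x)|<1, x<0.
x=-1.76: |R|=0.4064
R=−1: 1+6/7x = −1+1/7x ⇒ -5/7x=2 ⇒ x=2/(-5/7)=-2.8000
Confirm numerically:
  x=-2.627: |R|=0.91015 <1
  x=-2.500: |R|=0.84211 <1
  x=-2.400: |R|=0.78723 <1
  x=-3.271: |R|=1.22929 >1
  x=-2.971: |R|=1.08575 >1
Stable set (-2.8000, 0).

z∈(-2.8000,0).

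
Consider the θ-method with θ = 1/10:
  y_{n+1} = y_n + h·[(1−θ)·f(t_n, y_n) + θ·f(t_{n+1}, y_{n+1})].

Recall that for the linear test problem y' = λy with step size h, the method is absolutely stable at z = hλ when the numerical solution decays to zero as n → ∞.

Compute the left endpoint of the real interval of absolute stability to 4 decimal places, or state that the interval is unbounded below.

On y'=λy, z=hλ:
  y_{n+1} = y_n + z·[9/10·y_n + 1/10·y_{n+1}] ⇒ (1 − 1/10z)y_{n+1} = (1 + 9/10z)y_n
  R(z) = (1 + 9/10z)/(1 − 1/10z).

Need |R(x)|<1, x<0.
x=-1.43: |R|=0.2511
R=−1: 1+9/10x = −1+1/10x ⇒ -4/5x=2 ⇒ x=2/(-4/5)=-2.5000
Confirm numerically:
  x=-2.357: |R|=0.90742 <1
  x=-1.752: |R|=0.49081 <1
  x=-1.536: |R|=0.33148 <1
  x=-3.052: |R|=1.33834 >1
  x=-2.754: |R|=1.15932 >1
  x=-2.571: |R|=1.04518 >1
Interval (-2.5000, 0).

left endpoint -2.5000.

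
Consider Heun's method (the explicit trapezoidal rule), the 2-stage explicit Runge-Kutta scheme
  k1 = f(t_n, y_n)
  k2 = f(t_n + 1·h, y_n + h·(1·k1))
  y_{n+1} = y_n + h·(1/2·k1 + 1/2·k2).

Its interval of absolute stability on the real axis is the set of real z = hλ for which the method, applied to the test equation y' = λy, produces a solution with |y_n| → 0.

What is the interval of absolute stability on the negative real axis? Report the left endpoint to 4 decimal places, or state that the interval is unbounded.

z∈(-2.0000,0).

Set f=λy, z=hλ:
  order 2, 2-stage ⇒ R(z)=1+z+z^2/2
  (e.g. R(-1.51)=0.63005, |R|=0.63005)

Find x<0 with |R(x)|<1.
x=-1.51: |R|=0.6300
|R(-1.94)|=0.9418 |R(-1.83)|=0.8445 |R(-1.35)|=0.5613
Bisect:
  x_lo=-2.6052 |R|=1.7884  x_hi=-0.1777 |R|=0.8381
  mid=-1.39145 |R|=0.57662 →hi
  mid=-1.99835 |R|=0.99835 →hi
  mid=-2.30180 |R|=1.34734 →lo
  mid=-2.15008 |R|=1.16134 →lo
  mid=-2.07421 |R|=1.07697 →lo
  mid=-2.03628 |R|=1.03694 →lo
  mid=-2.01732 |R|=1.01747 →lo
  mid=-2.00783 |R|=1.00786 →lo
  ...
  [-2.00013,-1.99998] ⇒ x*=-2.0000
Interval (-2.0000, 0).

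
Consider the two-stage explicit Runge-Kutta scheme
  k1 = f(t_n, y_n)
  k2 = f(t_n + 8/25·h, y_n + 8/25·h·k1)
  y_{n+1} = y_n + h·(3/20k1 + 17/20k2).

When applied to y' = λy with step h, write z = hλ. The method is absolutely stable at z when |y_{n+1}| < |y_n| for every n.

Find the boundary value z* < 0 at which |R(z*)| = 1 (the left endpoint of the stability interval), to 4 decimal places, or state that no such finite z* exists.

left endpoint -3.6765.

Test eqn y'=λy, z=hλ:
  k1=λy_n ⇒ h·k1=z·y_n;  k2=λ(1+8/25z)y_n ⇒ h·k2=z(1+8/25z)y_n
  y_{n+1}/y_n = 1 + 3/20z + 17/20z(1+8/25z) = 1 + z + 34/125z²
  Hence R(z) = 1 + z + 34/125z².

Boundary: |R(x)|=1, x<0.
x=-0.83: |R|=0.3574
R=1: x+34/125x²=0 ⇒ x=−125/34=-3.6765; min R=1−1/(4·34/125)=0.0809>−1
Confirm numerically:
  x=-3.347: |R|=0.70006 <1
  x=-2.845: |R|=0.35657 <1
  x=-2.414: |R|=0.17105 <1
  x=-1.880: |R|=0.08136 <1
  x=-4.121: |R|=1.49828 >1
  x=-3.832: |R|=1.16211 >1
So |R|<1 on (-3.6765, 0).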